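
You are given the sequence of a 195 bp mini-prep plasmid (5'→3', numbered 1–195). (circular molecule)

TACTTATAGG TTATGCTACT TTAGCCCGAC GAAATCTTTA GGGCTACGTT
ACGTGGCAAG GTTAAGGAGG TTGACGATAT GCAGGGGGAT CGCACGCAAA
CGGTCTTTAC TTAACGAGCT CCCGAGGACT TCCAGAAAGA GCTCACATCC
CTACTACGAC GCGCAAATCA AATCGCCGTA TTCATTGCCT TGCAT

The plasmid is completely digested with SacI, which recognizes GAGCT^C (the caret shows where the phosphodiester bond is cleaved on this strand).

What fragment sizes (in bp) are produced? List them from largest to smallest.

172, 23 bp

SacI sites (GAGCTC) start at positions 116, 139.
SacI cuts after base 5 of each site (before the last base), so after positions 120, 143.
Circular molecule, 2 cuts → 2 fragments:
  121–143 → 23 bp
  144–195 then 1–120 → 52 + 120 = 172 bp
Sorted largest to smallest: 172, 23 bp.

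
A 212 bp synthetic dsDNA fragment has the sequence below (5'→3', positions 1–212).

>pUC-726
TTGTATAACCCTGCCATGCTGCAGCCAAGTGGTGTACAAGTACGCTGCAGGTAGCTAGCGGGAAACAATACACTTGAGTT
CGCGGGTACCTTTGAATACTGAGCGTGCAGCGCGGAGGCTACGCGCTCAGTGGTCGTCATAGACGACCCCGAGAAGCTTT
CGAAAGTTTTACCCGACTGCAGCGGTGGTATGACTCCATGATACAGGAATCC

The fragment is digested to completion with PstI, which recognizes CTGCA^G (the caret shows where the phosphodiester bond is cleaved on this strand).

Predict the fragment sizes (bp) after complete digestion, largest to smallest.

132, 31, 26, 23 bp

PstI sites (CTGCAG) start at positions 19, 45, 177.
PstI cuts after base 5 of each site (before the last base), so after positions 23, 49, 181.
Linear molecule, 3 cuts → 4 fragments:
  1–23 → 23 bp
  24–49 → 26 bp
  50–181 → 132 bp
  182–212 → 31 bp
Sorted largest to smallest: 132, 31, 26, 23 bp.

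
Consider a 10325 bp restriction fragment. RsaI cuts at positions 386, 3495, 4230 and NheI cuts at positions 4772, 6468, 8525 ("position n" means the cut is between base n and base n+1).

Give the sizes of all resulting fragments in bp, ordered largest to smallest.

3109, 2057, 1800, 1696, 735, 542, 386 bp

Combined cut positions (sorted): 386, 3495, 4230, 4772, 6468, 8525.
Linear molecule, 6 cuts → 7 fragments:
  386 − 0 = 386 bp
  3495 − 386 = 3109 bp
  4230 − 3495 = 735 bp
  4772 − 4230 = 542 bp
  6468 − 4772 = 1696 bp
  8525 − 6468 = 2057 bp
  10325 − 8525 = 1800 bp
Sorted largest to smallest: 3109, 2057, 1800, 1696, 735, 542, 386 bp.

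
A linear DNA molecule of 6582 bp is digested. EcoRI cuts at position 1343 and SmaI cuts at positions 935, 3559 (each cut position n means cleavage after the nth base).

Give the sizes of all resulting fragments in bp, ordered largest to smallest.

3023, 2216, 935, 408 bp

Combined cut positions (sorted): 935, 1343, 3559.
Linear molecule, 3 cuts → 4 fragments:
  935 − 0 = 935 bp
  1343 − 935 = 408 bp
  3559 − 1343 = 2216 bp
  6582 − 3559 = 3023 bp
Sorted largest to smallest: 3023, 2216, 935, 408 bp.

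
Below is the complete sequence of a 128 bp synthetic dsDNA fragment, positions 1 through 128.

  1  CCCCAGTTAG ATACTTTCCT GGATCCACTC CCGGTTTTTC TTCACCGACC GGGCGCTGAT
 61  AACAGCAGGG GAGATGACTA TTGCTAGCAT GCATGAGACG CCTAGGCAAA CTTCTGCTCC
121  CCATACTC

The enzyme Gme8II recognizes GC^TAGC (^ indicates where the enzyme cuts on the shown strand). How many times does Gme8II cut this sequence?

GCTAGC occurs starting at position 83.
Gme8II cuts at 1 site.

1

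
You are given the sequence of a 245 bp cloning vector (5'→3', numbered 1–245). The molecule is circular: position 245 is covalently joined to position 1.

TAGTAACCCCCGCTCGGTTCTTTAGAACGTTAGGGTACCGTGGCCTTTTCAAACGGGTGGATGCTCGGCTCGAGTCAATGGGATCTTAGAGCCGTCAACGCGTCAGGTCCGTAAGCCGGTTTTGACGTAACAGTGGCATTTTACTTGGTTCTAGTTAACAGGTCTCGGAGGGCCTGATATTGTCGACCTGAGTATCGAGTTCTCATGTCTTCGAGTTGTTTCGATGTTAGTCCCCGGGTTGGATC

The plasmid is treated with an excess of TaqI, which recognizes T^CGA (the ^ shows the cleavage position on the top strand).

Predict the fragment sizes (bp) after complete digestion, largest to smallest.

113, 94, 16, 12, 10 bp

TaqI sites (TCGA) start at positions 70, 183, 195, 211, 221.
TaqI cuts after the first base of each site, so after positions 70, 183, 195, 211, 221.
Circular molecule, 5 cuts → 5 fragments:
  71–183 → 113 bp
  184–195 → 12 bp
  196–211 → 16 bp
  212–221 → 10 bp
  222–245 then 1–70 → 24 + 70 = 94 bp
Sorted largest to smallest: 113, 94, 16, 12, 10 bp.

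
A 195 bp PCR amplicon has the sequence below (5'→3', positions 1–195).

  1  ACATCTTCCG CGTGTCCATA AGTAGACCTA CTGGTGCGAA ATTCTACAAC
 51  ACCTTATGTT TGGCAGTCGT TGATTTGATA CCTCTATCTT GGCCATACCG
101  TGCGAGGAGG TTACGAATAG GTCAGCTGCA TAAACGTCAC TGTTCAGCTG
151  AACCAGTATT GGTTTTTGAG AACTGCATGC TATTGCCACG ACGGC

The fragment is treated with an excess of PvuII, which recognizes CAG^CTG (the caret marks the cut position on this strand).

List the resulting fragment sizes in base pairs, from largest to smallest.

PvuII sites (CAGCTG) start at positions 123, 145.
PvuII cuts after base 3 of each site, so after positions 125, 147.
Linear molecule, 2 cuts → 3 fragments:
  1–125 → 125 bp
  126–147 → 22 bp
  148–195 → 48 bp
Sorted largest to smallest: 125, 48, 22 bp.

125, 48, 22 bp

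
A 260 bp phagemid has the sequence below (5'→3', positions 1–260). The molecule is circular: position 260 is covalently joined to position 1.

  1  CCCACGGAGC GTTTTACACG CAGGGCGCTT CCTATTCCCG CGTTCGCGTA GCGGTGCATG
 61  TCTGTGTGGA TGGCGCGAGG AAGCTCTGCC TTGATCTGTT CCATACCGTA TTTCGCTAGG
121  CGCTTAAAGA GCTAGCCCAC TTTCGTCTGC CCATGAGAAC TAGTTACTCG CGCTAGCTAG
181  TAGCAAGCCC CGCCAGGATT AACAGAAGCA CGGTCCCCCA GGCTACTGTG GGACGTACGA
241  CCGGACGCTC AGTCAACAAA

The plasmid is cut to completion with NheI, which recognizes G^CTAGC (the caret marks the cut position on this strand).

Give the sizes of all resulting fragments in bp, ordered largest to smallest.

219, 41 bp

NheI sites (GCTAGC) start at positions 131, 172.
NheI cuts after the first base of each site, so after positions 131, 172.
Circular molecule, 2 cuts → 2 fragments:
  132–172 → 41 bp
  173–260 then 1–131 → 88 + 131 = 219 bp
Sorted largest to smallest: 219, 41 bp.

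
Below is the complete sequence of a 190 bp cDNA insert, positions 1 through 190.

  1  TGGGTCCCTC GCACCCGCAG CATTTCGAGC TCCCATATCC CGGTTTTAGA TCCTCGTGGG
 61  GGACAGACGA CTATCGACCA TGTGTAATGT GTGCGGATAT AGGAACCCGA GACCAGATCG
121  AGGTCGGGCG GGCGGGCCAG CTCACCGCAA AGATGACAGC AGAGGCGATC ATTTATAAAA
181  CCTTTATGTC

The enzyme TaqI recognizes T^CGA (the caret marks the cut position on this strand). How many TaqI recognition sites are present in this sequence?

TCGA occurs starting at positions 25, 74, 118.
TaqI cuts at 3 sites.

3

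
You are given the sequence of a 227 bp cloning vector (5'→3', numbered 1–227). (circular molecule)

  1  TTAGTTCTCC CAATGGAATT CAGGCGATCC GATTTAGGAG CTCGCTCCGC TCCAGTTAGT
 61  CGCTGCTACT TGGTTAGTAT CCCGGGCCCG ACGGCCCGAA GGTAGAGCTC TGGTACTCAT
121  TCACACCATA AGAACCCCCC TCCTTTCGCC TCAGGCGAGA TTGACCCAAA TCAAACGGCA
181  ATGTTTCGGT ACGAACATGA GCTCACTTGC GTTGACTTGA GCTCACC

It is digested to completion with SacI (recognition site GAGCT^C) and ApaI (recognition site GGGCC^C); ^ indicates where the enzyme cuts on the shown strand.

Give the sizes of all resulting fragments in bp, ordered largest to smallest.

94, 46, 46, 21, 20 bp

SacI sites (GAGCTC) start at positions 38, 105, 199, 219.
SacI cuts after base 5 of each site (before the last base), so after positions 42, 109, 203, 223.
The ApaI site (GGGCCC) starts at position 84.
ApaI cuts after base 5 of each site (before the last base), so after position 88.
Combined cut positions: 42, 88, 109, 203, 223.
Circular molecule, 5 cuts → 5 fragments:
  43–88 → 46 bp
  89–109 → 21 bp
  110–203 → 94 bp
  204–223 → 20 bp
  224–227 then 1–42 → 4 + 42 = 46 bp
Sorted largest to smallest: 94, 46, 46, 21, 20 bp.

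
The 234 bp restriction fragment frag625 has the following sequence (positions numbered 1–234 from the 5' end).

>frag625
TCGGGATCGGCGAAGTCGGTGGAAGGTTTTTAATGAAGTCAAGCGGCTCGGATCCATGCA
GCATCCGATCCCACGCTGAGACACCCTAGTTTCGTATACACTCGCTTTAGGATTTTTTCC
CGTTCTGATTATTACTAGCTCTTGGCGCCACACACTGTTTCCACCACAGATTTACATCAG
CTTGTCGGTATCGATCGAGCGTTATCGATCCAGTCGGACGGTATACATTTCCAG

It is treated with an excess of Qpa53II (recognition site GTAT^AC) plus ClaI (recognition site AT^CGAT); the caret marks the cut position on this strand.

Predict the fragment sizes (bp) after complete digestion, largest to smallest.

97, 94, 19, 14, 10 bp

Qpa53II sites (GTATAC) start at positions 94, 221.
Qpa53II cuts after base 4 of each site, so after positions 97, 224.
ClaI sites (ATCGAT) start at positions 190, 204.
ClaI cuts after base 2 of each site, so after positions 191, 205.
Combined cut positions: 97, 191, 205, 224.
Linear molecule, 4 cuts → 5 fragments:
  1–97 → 97 bp
  98–191 → 94 bp
  192–205 → 14 bp
  206–224 → 19 bp
  225–234 → 10 bp
Sorted largest to smallest: 97, 94, 19, 14, 10 bp.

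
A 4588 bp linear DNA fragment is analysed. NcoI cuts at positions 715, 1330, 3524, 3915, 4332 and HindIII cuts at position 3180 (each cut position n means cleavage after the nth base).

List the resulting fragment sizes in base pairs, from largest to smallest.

Combined cut positions (sorted): 715, 1330, 3180, 3524, 3915, 4332.
Linear molecule, 6 cuts → 7 fragments:
  715 − 0 = 715 bp
  1330 − 715 = 615 bp
  3180 − 1330 = 1850 bp
  3524 − 3180 = 344 bp
  3915 − 3524 = 391 bp
  4332 − 3915 = 417 bp
  4588 − 4332 = 256 bp
Sorted largest to smallest: 1850, 715, 615, 417, 391, 344, 256 bp.

1850, 715, 615, 417, 391, 344, 256 bp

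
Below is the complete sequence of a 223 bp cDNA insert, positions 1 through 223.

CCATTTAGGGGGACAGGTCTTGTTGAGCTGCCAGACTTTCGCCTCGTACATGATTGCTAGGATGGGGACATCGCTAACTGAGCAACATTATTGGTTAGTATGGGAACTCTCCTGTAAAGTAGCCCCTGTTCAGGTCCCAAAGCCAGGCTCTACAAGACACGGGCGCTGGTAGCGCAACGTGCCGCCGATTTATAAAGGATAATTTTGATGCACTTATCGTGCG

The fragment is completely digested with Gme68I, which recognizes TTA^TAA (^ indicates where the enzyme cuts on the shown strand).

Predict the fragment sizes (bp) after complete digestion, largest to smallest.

The Gme68I site (TTATAA) starts at position 190.
Gme68I cuts after base 3 of each site, so after position 192.
Linear molecule, 1 cut → 2 fragments:
  1–192 → 192 bp
  193–223 → 31 bp
Sorted largest to smallest: 192, 31 bp.

192, 31 bp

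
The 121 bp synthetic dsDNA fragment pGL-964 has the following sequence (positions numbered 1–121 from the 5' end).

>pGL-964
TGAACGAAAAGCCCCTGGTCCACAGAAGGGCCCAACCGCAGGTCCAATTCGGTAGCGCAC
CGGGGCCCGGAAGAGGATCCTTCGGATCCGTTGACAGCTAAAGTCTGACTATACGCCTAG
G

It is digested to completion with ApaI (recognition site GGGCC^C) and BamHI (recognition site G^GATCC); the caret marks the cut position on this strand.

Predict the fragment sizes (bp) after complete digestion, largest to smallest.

37, 35, 32, 9, 8 bp

ApaI sites (GGGCCC) start at positions 28, 63.
ApaI cuts after base 5 of each site (before the last base), so after positions 32, 67.
BamHI sites (GGATCC) start at positions 75, 84.
BamHI cuts after the first base of each site, so after positions 75, 84.
Combined cut positions: 32, 67, 75, 84.
Linear molecule, 4 cuts → 5 fragments:
  1–32 → 32 bp
  33–67 → 35 bp
  68–75 → 8 bp
  76–84 → 9 bp
  85–121 → 37 bp
Sorted largest to smallest: 37, 35, 32, 9, 8 bp.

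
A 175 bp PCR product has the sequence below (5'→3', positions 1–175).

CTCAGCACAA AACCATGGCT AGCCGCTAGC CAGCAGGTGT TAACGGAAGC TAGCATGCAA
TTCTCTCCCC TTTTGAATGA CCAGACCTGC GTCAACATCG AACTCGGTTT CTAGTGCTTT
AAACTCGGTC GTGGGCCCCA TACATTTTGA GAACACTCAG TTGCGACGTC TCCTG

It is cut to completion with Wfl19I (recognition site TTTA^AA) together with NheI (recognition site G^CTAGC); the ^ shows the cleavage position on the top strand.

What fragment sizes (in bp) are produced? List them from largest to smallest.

72, 54, 24, 18, 7 bp

The Wfl19I site (TTTAAA) starts at position 118.
Wfl19I cuts after base 4 of each site, so after position 121.
NheI sites (GCTAGC) start at positions 18, 25, 49.
NheI cuts after the first base of each site, so after positions 18, 25, 49.
Combined cut positions: 18, 25, 49, 121.
Linear molecule, 4 cuts → 5 fragments:
  1–18 → 18 bp
  19–25 → 7 bp
  26–49 → 24 bp
  50–121 → 72 bp
  122–175 → 54 bp
Sorted largest to smallest: 72, 54, 24, 18, 7 bp.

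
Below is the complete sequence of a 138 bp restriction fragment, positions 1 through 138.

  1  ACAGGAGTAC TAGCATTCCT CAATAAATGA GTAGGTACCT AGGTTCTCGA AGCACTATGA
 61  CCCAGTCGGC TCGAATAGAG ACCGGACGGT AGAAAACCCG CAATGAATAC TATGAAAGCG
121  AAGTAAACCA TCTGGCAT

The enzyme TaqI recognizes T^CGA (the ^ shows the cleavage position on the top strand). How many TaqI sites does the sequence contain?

TCGA occurs starting at positions 47, 71.
TaqI cuts at 2 sites.

2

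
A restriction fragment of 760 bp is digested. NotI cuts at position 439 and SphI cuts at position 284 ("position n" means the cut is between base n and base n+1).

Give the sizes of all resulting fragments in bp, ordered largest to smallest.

Combined cut positions (sorted): 284, 439.
Linear molecule, 2 cuts → 3 fragments:
  284 − 0 = 284 bp
  439 − 284 = 155 bp
  760 − 439 = 321 bp
Sorted largest to smallest: 321, 284, 155 bp.

321, 284, 155 bp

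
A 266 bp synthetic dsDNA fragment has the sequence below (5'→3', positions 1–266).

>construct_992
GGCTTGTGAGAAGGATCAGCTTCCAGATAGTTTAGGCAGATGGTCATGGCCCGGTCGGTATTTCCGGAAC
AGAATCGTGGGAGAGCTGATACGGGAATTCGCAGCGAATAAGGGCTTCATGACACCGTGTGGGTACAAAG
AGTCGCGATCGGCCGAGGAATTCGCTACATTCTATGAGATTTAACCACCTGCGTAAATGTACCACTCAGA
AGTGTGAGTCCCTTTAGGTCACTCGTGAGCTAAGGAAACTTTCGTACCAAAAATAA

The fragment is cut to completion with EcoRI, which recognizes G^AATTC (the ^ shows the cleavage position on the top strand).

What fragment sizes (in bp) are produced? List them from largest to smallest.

108, 95, 63 bp

EcoRI sites (GAATTC) start at positions 95, 158.
EcoRI cuts after the first base of each site, so after positions 95, 158.
Linear molecule, 2 cuts → 3 fragments:
  1–95 → 95 bp
  96–158 → 63 bp
  159–266 → 108 bp
Sorted largest to smallest: 108, 95, 63 bp.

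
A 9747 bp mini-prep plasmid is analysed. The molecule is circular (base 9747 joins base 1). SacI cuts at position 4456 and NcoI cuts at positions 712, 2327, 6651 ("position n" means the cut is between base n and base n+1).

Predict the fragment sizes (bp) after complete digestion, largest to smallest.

3808, 2195, 2129, 1615 bp

Combined cut positions (sorted): 712, 2327, 4456, 6651.
Circular molecule, 4 cuts → 4 fragments:
  2327 − 712 = 1615 bp
  4456 − 2327 = 2129 bp
  6651 − 4456 = 2195 bp
  wrap: 9747 − 6651 + 712 = 3808 bp
Sorted largest to smallest: 3808, 2195, 2129, 1615 bp.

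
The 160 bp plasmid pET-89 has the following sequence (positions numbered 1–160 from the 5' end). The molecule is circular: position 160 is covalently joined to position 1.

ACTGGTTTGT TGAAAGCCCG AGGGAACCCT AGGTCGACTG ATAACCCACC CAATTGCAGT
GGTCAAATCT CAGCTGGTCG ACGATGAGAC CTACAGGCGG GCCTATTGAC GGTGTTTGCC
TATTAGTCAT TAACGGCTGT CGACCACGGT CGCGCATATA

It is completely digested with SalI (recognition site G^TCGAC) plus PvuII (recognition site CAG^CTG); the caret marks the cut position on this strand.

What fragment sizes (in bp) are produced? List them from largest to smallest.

62, 54, 40, 4 bp

SalI sites (GTCGAC) start at positions 33, 77, 139.
SalI cuts after the first base of each site, so after positions 33, 77, 139.
The PvuII site (CAGCTG) starts at position 71.
PvuII cuts after base 3 of each site, so after position 73.
Combined cut positions: 33, 73, 77, 139.
Circular molecule, 4 cuts → 4 fragments:
  34–73 → 40 bp
  74–77 → 4 bp
  78–139 → 62 bp
  140–160 then 1–33 → 21 + 33 = 54 bp
Sorted largest to smallest: 62, 54, 40, 4 bp.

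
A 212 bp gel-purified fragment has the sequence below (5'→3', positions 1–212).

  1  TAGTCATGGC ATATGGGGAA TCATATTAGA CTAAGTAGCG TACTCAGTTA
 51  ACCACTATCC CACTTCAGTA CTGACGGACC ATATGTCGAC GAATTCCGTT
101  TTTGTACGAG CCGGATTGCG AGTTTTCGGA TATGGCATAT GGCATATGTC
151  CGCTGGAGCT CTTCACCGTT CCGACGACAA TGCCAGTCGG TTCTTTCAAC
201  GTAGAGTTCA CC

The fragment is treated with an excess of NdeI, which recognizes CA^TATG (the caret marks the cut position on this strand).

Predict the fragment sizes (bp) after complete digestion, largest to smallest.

70, 68, 56, 11, 7 bp

NdeI sites (CATATG) start at positions 10, 80, 136, 143.
NdeI cuts after base 2 of each site, so after positions 11, 81, 137, 144.
Linear molecule, 4 cuts → 5 fragments:
  1–11 → 11 bp
  12–81 → 70 bp
  82–137 → 56 bp
  138–144 → 7 bp
  145–212 → 68 bp
Sorted largest to smallest: 70, 68, 56, 11, 7 bp.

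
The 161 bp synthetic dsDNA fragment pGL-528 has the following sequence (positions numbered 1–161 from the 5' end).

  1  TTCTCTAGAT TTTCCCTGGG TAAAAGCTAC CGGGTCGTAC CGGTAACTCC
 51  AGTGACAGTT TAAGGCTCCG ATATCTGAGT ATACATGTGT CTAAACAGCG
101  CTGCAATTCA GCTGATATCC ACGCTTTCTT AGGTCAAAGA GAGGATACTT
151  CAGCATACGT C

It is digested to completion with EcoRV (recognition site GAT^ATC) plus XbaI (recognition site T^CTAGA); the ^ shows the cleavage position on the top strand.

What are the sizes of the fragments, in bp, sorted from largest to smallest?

EcoRV sites (GATATC) start at positions 70, 114.
EcoRV cuts after base 3 of each site, so after positions 72, 116.
The XbaI site (TCTAGA) starts at position 4.
XbaI cuts after the first base of each site, so after position 4.
Combined cut positions: 4, 72, 116.
Linear molecule, 3 cuts → 4 fragments:
  1–4 → 4 bp
  5–72 → 68 bp
  73–116 → 44 bp
  117–161 → 45 bp
Sorted largest to smallest: 68, 45, 44, 4 bp.

68, 45, 44, 4 bp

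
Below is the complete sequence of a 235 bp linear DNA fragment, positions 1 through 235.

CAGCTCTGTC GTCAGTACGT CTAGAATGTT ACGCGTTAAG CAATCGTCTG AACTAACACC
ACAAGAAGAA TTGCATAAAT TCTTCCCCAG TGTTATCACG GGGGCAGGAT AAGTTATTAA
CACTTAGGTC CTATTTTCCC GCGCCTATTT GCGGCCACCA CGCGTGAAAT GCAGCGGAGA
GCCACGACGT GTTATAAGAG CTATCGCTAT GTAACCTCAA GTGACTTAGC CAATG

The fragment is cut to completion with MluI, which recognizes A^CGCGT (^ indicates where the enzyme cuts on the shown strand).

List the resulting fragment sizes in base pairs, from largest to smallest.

129, 75, 31 bp

MluI sites (ACGCGT) start at positions 31, 160.
MluI cuts after the first base of each site, so after positions 31, 160.
Linear molecule, 2 cuts → 3 fragments:
  1–31 → 31 bp
  32–160 → 129 bp
  161–235 → 75 bp
Sorted largest to smallest: 129, 75, 31 bp.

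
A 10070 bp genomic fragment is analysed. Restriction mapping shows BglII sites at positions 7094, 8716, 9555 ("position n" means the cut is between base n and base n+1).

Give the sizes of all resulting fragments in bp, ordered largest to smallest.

Linear molecule, 3 cuts → 4 fragments:
  7094 − 0 = 7094 bp
  8716 − 7094 = 1622 bp
  9555 − 8716 = 839 bp
  10070 − 9555 = 515 bp
Sorted largest to smallest: 7094, 1622, 839, 515 bp.

7094, 1622, 839, 515 bp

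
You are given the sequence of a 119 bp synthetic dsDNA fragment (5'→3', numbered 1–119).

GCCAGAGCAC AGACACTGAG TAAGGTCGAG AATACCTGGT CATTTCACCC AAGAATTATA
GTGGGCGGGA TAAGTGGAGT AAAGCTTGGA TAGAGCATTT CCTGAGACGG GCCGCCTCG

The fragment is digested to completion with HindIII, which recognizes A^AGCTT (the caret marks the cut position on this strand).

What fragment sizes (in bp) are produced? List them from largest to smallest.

82, 37 bp

The HindIII site (AAGCTT) starts at position 82.
HindIII cuts after the first base of each site, so after position 82.
Linear molecule, 1 cut → 2 fragments:
  1–82 → 82 bp
  83–119 → 37 bp
Sorted largest to smallest: 82, 37 bp.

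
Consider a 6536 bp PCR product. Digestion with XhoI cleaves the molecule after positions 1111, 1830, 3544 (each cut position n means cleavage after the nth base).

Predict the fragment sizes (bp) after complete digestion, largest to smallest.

Linear molecule, 3 cuts → 4 fragments:
  1111 − 0 = 1111 bp
  1830 − 1111 = 719 bp
  3544 − 1830 = 1714 bp
  6536 − 3544 = 2992 bp
Sorted largest to smallest: 2992, 1714, 1111, 719 bp.

2992, 1714, 1111, 719 bp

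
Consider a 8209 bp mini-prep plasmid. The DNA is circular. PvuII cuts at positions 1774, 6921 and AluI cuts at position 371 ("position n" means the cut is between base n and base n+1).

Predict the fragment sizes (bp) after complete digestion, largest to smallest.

Combined cut positions (sorted): 371, 1774, 6921.
Circular molecule, 3 cuts → 3 fragments:
  1774 − 371 = 1403 bp
  6921 − 1774 = 5147 bp
  wrap: 8209 − 6921 + 371 = 1659 bp
Sorted largest to smallest: 5147, 1659, 1403 bp.

5147, 1659, 1403 bp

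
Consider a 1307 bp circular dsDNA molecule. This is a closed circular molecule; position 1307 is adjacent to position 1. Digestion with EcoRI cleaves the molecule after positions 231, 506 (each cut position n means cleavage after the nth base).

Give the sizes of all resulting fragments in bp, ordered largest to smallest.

Circular molecule, 2 cuts → 2 fragments:
  506 − 231 = 275 bp
  wrap: 1307 − 506 + 231 = 1032 bp
Sorted largest to smallest: 1032, 275 bp.

1032, 275 bp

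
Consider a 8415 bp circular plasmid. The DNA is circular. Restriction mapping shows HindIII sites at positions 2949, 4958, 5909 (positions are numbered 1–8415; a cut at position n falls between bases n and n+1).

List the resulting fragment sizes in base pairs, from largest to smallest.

5455, 2009, 951 bp

Circular molecule, 3 cuts → 3 fragments:
  4958 − 2949 = 2009 bp
  5909 − 4958 = 951 bp
  wrap: 8415 − 5909 + 2949 = 5455 bp
Sorted largest to smallest: 5455, 2009, 951 bp.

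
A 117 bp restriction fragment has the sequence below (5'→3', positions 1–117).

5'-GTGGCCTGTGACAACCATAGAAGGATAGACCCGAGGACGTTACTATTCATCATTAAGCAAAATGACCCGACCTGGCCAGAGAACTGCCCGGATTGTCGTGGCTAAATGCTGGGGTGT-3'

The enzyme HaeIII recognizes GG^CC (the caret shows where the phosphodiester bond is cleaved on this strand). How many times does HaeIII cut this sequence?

2

GGCC occurs starting at positions 3, 74.
HaeIII cuts at 2 sites.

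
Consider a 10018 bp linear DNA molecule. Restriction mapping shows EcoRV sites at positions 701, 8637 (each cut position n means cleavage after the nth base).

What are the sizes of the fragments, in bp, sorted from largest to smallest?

Linear molecule, 2 cuts → 3 fragments:
  701 − 0 = 701 bp
  8637 − 701 = 7936 bp
  10018 − 8637 = 1381 bp
Sorted largest to smallest: 7936, 1381, 701 bp.

7936, 1381, 701 bp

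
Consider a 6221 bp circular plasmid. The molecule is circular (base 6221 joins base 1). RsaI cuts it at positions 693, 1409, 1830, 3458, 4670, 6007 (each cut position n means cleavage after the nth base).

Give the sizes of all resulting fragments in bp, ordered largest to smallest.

Circular molecule, 6 cuts → 6 fragments:
  1409 − 693 = 716 bp
  1830 − 1409 = 421 bp
  3458 − 1830 = 1628 bp
  4670 − 3458 = 1212 bp
  6007 − 4670 = 1337 bp
  wrap: 6221 − 6007 + 693 = 907 bp
Sorted largest to smallest: 1628, 1337, 1212, 907, 716, 421 bp.

1628, 1337, 1212, 907, 716, 421 bp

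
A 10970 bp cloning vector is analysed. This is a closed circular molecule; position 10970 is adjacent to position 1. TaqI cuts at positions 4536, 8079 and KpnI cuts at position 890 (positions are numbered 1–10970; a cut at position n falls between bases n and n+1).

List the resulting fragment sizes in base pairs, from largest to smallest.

Combined cut positions (sorted): 890, 4536, 8079.
Circular molecule, 3 cuts → 3 fragments:
  4536 − 890 = 3646 bp
  8079 − 4536 = 3543 bp
  wrap: 10970 − 8079 + 890 = 3781 bp
Sorted largest to smallest: 3781, 3646, 3543 bp.

3781, 3646, 3543 bp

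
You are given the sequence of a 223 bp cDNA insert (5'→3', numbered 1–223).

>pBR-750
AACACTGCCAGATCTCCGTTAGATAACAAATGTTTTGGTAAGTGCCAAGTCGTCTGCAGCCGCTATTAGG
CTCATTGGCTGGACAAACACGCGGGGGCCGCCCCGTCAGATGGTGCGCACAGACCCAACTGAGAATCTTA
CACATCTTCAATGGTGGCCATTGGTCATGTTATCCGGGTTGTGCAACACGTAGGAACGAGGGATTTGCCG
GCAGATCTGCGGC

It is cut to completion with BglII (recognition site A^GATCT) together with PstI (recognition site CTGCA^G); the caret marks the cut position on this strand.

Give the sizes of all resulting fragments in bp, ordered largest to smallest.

155, 48, 10, 10 bp

BglII sites (AGATCT) start at positions 10, 213.
BglII cuts after the first base of each site, so after positions 10, 213.
The PstI site (CTGCAG) starts at position 54.
PstI cuts after base 5 of each site (before the last base), so after position 58.
Combined cut positions: 10, 58, 213.
Linear molecule, 3 cuts → 4 fragments:
  1–10 → 10 bp
  11–58 → 48 bp
  59–213 → 155 bp
  214–223 → 10 bp
Sorted largest to smallest: 155, 48, 10, 10 bp.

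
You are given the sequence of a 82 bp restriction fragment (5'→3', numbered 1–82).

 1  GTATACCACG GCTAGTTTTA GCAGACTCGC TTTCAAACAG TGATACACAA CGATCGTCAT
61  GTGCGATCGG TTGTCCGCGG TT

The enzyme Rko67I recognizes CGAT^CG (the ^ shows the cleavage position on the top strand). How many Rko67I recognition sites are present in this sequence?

CGATCG occurs starting at positions 51, 64.
Rko67I cuts at 2 sites.

2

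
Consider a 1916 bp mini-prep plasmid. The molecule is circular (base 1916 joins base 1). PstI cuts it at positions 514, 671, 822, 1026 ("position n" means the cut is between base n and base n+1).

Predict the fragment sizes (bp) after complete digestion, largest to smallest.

Circular molecule, 4 cuts → 4 fragments:
  671 − 514 = 157 bp
  822 − 671 = 151 bp
  1026 − 822 = 204 bp
  wrap: 1916 − 1026 + 514 = 1404 bp
Sorted largest to smallest: 1404, 204, 157, 151 bp.

1404, 204, 157, 151 bp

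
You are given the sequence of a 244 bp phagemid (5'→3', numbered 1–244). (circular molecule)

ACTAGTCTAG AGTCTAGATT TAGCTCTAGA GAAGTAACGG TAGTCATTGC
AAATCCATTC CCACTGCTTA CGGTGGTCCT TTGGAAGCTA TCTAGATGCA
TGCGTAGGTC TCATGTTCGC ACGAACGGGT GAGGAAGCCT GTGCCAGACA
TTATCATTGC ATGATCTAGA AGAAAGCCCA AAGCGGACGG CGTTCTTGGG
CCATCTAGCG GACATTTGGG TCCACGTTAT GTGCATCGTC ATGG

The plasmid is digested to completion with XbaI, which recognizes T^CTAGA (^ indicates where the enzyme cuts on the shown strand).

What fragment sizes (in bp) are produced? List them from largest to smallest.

85, 74, 66, 12, 7 bp

XbaI sites (TCTAGA) start at positions 6, 13, 25, 91, 165.
XbaI cuts after the first base of each site, so after positions 6, 13, 25, 91, 165.
Circular molecule, 5 cuts → 5 fragments:
  7–13 → 7 bp
  14–25 → 12 bp
  26–91 → 66 bp
  92–165 → 74 bp
  166–244 then 1–6 → 79 + 6 = 85 bp
Sorted largest to smallest: 85, 74, 66, 12, 7 bp.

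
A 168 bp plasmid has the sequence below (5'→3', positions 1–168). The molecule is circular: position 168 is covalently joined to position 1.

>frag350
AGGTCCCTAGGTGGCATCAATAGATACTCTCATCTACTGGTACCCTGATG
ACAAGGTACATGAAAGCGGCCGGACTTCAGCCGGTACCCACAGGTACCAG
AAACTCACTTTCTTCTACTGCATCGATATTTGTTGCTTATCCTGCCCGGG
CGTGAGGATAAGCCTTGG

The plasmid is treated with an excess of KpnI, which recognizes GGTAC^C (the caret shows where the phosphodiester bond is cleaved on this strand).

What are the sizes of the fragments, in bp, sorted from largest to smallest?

KpnI sites (GGTACC) start at positions 39, 83, 93.
KpnI cuts after base 5 of each site (before the last base), so after positions 43, 87, 97.
Circular molecule, 3 cuts → 3 fragments:
  44–87 → 44 bp
  88–97 → 10 bp
  98–168 then 1–43 → 71 + 43 = 114 bp
Sorted largest to smallest: 114, 44, 10 bp.

114, 44, 10 bp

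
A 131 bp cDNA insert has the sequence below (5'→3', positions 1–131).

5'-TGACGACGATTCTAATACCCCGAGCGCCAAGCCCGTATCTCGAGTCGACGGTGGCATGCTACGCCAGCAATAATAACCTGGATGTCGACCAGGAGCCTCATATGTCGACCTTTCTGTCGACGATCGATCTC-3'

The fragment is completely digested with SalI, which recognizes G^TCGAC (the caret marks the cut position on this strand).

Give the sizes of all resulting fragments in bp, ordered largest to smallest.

SalI sites (GTCGAC) start at positions 44, 84, 104, 116.
SalI cuts after the first base of each site, so after positions 44, 84, 104, 116.
Linear molecule, 4 cuts → 5 fragments:
  1–44 → 44 bp
  45–84 → 40 bp
  85–104 → 20 bp
  105–116 → 12 bp
  117–131 → 15 bp
Sorted largest to smallest: 44, 40, 20, 15, 12 bp.

44, 40, 20, 15, 12 bp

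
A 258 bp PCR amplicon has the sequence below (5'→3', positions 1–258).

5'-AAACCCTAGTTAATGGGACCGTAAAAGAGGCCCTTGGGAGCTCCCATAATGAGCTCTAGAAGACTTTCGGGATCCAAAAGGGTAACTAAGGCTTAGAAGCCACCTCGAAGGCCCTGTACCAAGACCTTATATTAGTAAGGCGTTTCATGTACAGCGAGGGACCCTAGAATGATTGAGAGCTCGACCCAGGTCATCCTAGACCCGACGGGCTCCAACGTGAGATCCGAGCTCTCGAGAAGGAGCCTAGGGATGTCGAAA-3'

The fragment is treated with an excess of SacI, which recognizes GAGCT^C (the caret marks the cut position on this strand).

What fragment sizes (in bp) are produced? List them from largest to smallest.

126, 49, 42, 28, 13 bp

SacI sites (GAGCTC) start at positions 38, 51, 177, 226.
SacI cuts after base 5 of each site (before the last base), so after positions 42, 55, 181, 230.
Linear molecule, 4 cuts → 5 fragments:
  1–42 → 42 bp
  43–55 → 13 bp
  56–181 → 126 bp
  182–230 → 49 bp
  231–258 → 28 bp
Sorted largest to smallest: 126, 49, 42, 28, 13 bp.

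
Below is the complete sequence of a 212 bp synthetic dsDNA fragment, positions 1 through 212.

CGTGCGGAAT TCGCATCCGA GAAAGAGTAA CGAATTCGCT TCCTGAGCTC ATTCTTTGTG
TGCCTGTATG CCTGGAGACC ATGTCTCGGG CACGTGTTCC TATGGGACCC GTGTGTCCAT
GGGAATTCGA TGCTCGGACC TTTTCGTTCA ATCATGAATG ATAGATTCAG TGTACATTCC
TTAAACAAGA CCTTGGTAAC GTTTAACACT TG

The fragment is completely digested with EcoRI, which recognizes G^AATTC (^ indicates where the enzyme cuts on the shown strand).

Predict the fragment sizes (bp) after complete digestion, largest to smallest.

91, 89, 25, 7 bp

EcoRI sites (GAATTC) start at positions 7, 32, 123.
EcoRI cuts after the first base of each site, so after positions 7, 32, 123.
Linear molecule, 3 cuts → 4 fragments:
  1–7 → 7 bp
  8–32 → 25 bp
  33–123 → 91 bp
  124–212 → 89 bp
Sorted largest to smallest: 91, 89, 25, 7 bp.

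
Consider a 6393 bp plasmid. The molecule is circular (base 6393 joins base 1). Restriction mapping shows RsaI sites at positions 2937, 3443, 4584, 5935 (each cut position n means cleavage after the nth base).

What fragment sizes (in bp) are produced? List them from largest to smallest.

3395, 1351, 1141, 506 bp

Circular molecule, 4 cuts → 4 fragments:
  3443 − 2937 = 506 bp
  4584 − 3443 = 1141 bp
  5935 − 4584 = 1351 bp
  wrap: 6393 − 5935 + 2937 = 3395 bp
Sorted largest to smallest: 3395, 1351, 1141, 506 bp.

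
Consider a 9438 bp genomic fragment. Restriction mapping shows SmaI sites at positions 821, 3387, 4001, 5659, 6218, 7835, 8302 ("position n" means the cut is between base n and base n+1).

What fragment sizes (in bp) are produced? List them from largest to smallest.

Linear molecule, 7 cuts → 8 fragments:
  821 − 0 = 821 bp
  3387 − 821 = 2566 bp
  4001 − 3387 = 614 bp
  5659 − 4001 = 1658 bp
  6218 − 5659 = 559 bp
  7835 − 6218 = 1617 bp
  8302 − 7835 = 467 bp
  9438 − 8302 = 1136 bp
Sorted largest to smallest: 2566, 1658, 1617, 1136, 821, 614, 559, 467 bp.

2566, 1658, 1617, 1136, 821, 614, 559, 467 bp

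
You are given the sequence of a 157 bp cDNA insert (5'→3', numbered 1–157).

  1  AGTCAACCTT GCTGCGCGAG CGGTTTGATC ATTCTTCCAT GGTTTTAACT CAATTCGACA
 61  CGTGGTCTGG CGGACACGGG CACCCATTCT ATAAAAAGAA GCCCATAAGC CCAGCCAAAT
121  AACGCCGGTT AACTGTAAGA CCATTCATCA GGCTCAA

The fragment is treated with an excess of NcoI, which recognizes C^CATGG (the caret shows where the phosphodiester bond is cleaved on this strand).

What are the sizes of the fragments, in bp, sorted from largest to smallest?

120, 37 bp

The NcoI site (CCATGG) starts at position 37.
NcoI cuts after the first base of each site, so after position 37.
Linear molecule, 1 cut → 2 fragments:
  1–37 → 37 bp
  38–157 → 120 bp
Sorted largest to smallest: 120, 37 bp.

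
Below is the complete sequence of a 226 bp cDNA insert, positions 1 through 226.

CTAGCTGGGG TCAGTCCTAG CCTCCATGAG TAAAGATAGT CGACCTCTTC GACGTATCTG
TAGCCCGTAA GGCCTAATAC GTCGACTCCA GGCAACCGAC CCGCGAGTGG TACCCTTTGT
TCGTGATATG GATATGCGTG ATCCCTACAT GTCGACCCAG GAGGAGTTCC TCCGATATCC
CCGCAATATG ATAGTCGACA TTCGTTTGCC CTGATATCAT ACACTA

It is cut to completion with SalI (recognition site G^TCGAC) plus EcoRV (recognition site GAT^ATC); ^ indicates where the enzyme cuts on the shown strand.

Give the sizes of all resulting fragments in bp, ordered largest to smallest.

70, 42, 39, 25, 21, 18, 11 bp

SalI sites (GTCGAC) start at positions 39, 81, 151, 194.
SalI cuts after the first base of each site, so after positions 39, 81, 151, 194.
EcoRV sites (GATATC) start at positions 174, 213.
EcoRV cuts after base 3 of each site, so after positions 176, 215.
Combined cut positions: 39, 81, 151, 176, 194, 215.
Linear molecule, 6 cuts → 7 fragments:
  1–39 → 39 bp
  40–81 → 42 bp
  82–151 → 70 bp
  152–176 → 25 bp
  177–194 → 18 bp
  195–215 → 21 bp
  216–226 → 11 bp
Sorted largest to smallest: 70, 42, 39, 25, 21, 18, 11 bp.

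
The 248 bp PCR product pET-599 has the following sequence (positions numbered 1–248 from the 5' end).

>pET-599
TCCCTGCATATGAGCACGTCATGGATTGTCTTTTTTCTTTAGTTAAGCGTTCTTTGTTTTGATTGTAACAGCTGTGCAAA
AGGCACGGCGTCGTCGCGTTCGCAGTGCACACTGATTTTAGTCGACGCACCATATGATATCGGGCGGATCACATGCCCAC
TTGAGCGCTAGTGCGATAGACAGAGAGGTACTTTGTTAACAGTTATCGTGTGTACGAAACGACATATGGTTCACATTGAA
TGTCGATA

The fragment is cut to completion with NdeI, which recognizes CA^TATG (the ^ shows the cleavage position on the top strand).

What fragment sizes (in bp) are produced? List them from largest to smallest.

124, 92, 24, 8 bp

NdeI sites (CATATG) start at positions 7, 131, 223.
NdeI cuts after base 2 of each site, so after positions 8, 132, 224.
Linear molecule, 3 cuts → 4 fragments:
  1–8 → 8 bp
  9–132 → 124 bp
  133–224 → 92 bp
  225–248 → 24 bp
Sorted largest to smallest: 124, 92, 24, 8 bp.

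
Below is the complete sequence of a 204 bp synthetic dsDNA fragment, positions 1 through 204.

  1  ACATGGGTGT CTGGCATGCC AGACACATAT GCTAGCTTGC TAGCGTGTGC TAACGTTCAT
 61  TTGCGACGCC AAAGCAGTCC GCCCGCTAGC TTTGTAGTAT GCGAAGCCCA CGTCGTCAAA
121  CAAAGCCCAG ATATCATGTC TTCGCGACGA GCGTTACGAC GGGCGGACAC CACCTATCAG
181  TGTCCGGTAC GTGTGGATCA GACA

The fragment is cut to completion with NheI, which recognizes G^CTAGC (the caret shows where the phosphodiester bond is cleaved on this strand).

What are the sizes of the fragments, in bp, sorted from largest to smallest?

NheI sites (GCTAGC) start at positions 31, 39, 85.
NheI cuts after the first base of each site, so after positions 31, 39, 85.
Linear molecule, 3 cuts → 4 fragments:
  1–31 → 31 bp
  32–39 → 8 bp
  40–85 → 46 bp
  86–204 → 119 bp
Sorted largest to smallest: 119, 46, 31, 8 bp.

119, 46, 31, 8 bp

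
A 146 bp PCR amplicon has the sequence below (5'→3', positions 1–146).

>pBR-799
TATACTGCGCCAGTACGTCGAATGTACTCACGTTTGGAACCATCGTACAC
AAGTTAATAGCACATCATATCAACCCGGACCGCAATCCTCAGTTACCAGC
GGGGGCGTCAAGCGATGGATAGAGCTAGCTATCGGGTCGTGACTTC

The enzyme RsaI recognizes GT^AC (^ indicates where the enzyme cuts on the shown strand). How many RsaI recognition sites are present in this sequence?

3

GTAC occurs starting at positions 13, 24, 45.
RsaI cuts at 3 sites.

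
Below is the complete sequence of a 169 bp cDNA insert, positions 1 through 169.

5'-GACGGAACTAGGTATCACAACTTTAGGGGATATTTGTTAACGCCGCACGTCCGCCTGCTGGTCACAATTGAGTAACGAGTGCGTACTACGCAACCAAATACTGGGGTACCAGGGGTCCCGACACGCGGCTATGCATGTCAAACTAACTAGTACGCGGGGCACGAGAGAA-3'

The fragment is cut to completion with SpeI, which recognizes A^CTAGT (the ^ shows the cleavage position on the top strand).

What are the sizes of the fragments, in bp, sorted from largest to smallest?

The SpeI site (ACTAGT) starts at position 146.
SpeI cuts after the first base of each site, so after position 146.
Linear molecule, 1 cut → 2 fragments:
  1–146 → 146 bp
  147–169 → 23 bp
Sorted largest to smallest: 146, 23 bp.

146, 23 bp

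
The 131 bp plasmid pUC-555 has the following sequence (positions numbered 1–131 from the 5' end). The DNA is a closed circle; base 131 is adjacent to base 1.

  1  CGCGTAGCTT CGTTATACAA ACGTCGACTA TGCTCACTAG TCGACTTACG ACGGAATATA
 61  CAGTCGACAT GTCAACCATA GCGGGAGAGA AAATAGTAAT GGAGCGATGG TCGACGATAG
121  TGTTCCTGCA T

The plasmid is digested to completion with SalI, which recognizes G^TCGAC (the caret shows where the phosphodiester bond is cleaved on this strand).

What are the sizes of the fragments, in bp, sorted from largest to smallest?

47, 44, 23, 17 bp

SalI sites (GTCGAC) start at positions 23, 40, 63, 110.
SalI cuts after the first base of each site, so after positions 23, 40, 63, 110.
Circular molecule, 4 cuts → 4 fragments:
  24–40 → 17 bp
  41–63 → 23 bp
  64–110 → 47 bp
  111–131 then 1–23 → 21 + 23 = 44 bp
Sorted largest to smallest: 47, 44, 23, 17 bp.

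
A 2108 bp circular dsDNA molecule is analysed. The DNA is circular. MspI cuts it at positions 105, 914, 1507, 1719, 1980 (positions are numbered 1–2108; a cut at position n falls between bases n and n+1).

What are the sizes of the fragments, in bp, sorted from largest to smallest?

Circular molecule, 5 cuts → 5 fragments:
  914 − 105 = 809 bp
  1507 − 914 = 593 bp
  1719 − 1507 = 212 bp
  1980 − 1719 = 261 bp
  wrap: 2108 − 1980 + 105 = 233 bp
Sorted largest to smallest: 809, 593, 261, 233, 212 bp.

809, 593, 261, 233, 212 bp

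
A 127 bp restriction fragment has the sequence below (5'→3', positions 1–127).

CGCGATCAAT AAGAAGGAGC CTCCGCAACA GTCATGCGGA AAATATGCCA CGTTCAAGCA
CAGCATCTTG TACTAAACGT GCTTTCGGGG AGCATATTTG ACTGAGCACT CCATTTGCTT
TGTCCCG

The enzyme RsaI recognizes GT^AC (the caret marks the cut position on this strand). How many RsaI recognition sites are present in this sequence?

1

GTAC occurs starting at position 70.
RsaI cuts at 1 site.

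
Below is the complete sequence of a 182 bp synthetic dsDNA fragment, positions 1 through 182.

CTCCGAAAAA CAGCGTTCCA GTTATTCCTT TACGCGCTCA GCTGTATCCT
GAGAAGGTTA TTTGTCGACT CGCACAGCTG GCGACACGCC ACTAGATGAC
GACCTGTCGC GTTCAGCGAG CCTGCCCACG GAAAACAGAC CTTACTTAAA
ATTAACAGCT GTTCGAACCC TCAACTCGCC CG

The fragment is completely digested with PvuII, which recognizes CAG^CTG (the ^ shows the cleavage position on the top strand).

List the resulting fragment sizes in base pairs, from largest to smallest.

PvuII sites (CAGCTG) start at positions 39, 75, 156.
PvuII cuts after base 3 of each site, so after positions 41, 77, 158.
Linear molecule, 3 cuts → 4 fragments:
  1–41 → 41 bp
  42–77 → 36 bp
  78–158 → 81 bp
  159–182 → 24 bp
Sorted largest to smallest: 81, 41, 36, 24 bp.

81, 41, 36, 24 bp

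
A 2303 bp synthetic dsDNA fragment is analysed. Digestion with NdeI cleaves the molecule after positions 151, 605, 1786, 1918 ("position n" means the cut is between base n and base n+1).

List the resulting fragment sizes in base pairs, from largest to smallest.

Linear molecule, 4 cuts → 5 fragments:
  151 − 0 = 151 bp
  605 − 151 = 454 bp
  1786 − 605 = 1181 bp
  1918 − 1786 = 132 bp
  2303 − 1918 = 385 bp
Sorted largest to smallest: 1181, 454, 385, 151, 132 bp.

1181, 454, 385, 151, 132 bp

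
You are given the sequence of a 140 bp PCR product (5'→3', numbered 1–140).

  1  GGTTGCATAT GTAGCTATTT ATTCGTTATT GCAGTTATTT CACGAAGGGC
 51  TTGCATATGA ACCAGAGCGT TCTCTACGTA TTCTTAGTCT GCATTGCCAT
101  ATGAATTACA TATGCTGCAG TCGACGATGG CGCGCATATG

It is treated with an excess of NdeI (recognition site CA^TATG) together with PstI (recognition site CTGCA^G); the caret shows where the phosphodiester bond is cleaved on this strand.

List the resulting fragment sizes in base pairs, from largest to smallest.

NdeI sites (CATATG) start at positions 6, 54, 98, 109, 135.
NdeI cuts after base 2 of each site, so after positions 7, 55, 99, 110, 136.
The PstI site (CTGCAG) starts at position 115.
PstI cuts after base 5 of each site (before the last base), so after position 119.
Combined cut positions: 7, 55, 99, 110, 119, 136.
Linear molecule, 6 cuts → 7 fragments:
  1–7 → 7 bp
  8–55 → 48 bp
  56–99 → 44 bp
  100–110 → 11 bp
  111–119 → 9 bp
  120–136 → 17 bp
  137–140 → 4 bp
Sorted largest to smallest: 48, 44, 17, 11, 9, 7, 4 bp.

48, 44, 17, 11, 9, 7, 4 bp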